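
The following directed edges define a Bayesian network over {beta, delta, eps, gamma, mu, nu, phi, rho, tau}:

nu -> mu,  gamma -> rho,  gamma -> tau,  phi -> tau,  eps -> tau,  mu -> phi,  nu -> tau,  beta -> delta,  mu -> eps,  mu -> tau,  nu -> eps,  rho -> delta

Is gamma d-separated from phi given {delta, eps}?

Enumerating the 6 paths from gamma to phi and testing each for blocking by {delta, eps}:
Path 1: gamma → tau ← mu → phi
  tau is a collider here and neither tau nor any of its descendants is conditioned on, so the collider stays closed — the path is blocked at tau.
Path 2: gamma → tau ← phi
  tau is a collider here and neither tau nor any of its descendants is conditioned on, so the collider stays closed — the path is blocked at tau.
Path 3: gamma → tau ← eps ← mu → phi
  tau is a collider here and neither tau nor any of its descendants is conditioned on, so the collider stays closed — the path is blocked at tau.
Path 4: gamma → tau ← eps ← nu → mu → phi
  tau is a collider here and neither tau nor any of its descendants is conditioned on, so the collider stays closed — the path is blocked at tau.
Path 5: gamma → tau ← nu → mu → phi
  tau is a collider here and neither tau nor any of its descendants is conditioned on, so the collider stays closed — the path is blocked at tau.
Path 6: gamma → tau ← nu → eps ← mu → phi
  tau is a collider here and neither tau nor any of its descendants is conditioned on, so the collider stays closed — the path is blocked at tau.
All paths are blocked; gamma ⊥ phi | {delta, eps} holds.

Yes — gamma and phi are d-separated given {delta, eps}.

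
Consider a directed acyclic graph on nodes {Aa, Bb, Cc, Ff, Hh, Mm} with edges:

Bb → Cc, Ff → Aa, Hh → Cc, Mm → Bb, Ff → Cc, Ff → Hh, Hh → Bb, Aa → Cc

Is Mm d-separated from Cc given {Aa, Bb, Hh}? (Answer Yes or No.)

Yes

We examine all 4 paths between Mm and Cc:
Path 1: Mm → Bb → Cc
  Bb is a chain here and Bb is conditioned on, so the path is blocked at Bb.
Path 2: Mm → Bb ← Hh → Cc
  Hh is a fork here and Hh is conditioned on, so the path is blocked at Hh.
Path 3: Mm → Bb ← Hh ← Ff → Cc
  Hh is a chain here and Hh is conditioned on, so the path is blocked at Hh.
Path 4: Mm → Bb ← Hh ← Ff → Aa → Cc
  Hh is a chain here and Hh is conditioned on, so the path is blocked at Hh.
All paths are blocked; Mm ⊥ Cc | {Aa, Bb, Hh} holds.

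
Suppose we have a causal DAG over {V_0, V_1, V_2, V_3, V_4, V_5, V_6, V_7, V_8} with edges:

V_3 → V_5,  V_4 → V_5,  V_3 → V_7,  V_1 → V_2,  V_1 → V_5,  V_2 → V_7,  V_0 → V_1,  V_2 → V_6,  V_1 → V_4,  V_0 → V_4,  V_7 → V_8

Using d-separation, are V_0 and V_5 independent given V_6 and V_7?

No — V_0 and V_5 are not d-separated given {V_6, V_7}.

We examine all 6 paths between V_0 and V_5:
  1. V_0 → V_4 → V_5 — V_4:chain[open] ⇒ active
  2. V_0 → V_4 ← V_1 → V_2 → V_7 ← V_3 → V_5 — V_4:collider[blocks]; V_1:fork[open]; V_2:chain[open]; V_7:collider[open]; V_3:fork[open] ⇒ blocked
  3. V_0 → V_4 ← V_1 → V_5 — V_4:collider[blocks]; V_1:fork[open] ⇒ blocked
  4. V_0 → V_1 → V_2 → V_7 ← V_3 → V_5 — V_1:chain[open]; V_2:chain[open]; V_7:collider[open]; V_3:fork[open] ⇒ active
  5. V_0 → V_1 → V_5 — V_1:chain[open] ⇒ active
  6. V_0 → V_1 → V_4 → V_5 — V_1:chain[open]; V_4:chain[open] ⇒ active
Since the path V_0 → V_4 → V_5 is active, V_0 and V_5 are not d-separated given {V_6, V_7}.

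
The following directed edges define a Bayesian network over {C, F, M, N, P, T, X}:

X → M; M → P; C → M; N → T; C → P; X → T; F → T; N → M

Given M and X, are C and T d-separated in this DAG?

We examine all 4 paths between C and T:
  1. C → P ← M ← N → T — P:collider[blocks]; M:chain[blocks]; N:fork[open] ⇒ blocked
  2. C → P ← M ← X → T — P:collider[blocks]; M:chain[blocks]; X:fork[blocks] ⇒ blocked
  3. C → M ← N → T — M:collider[open]; N:fork[open] ⇒ active
  4. C → M ← X → T — M:collider[open]; X:fork[blocks] ⇒ blocked
Because an active path exists, C and T are not d-separated.

No — C and T are not d-separated given {M, X}.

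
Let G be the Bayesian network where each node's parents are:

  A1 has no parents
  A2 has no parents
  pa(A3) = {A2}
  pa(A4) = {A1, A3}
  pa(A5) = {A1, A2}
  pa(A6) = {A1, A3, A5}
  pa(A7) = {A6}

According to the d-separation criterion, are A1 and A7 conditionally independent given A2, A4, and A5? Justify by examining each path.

5 paths connect A1 and A7; each must be blocked for d-separation to hold:
Path 1: A1 → A5 ← A2 → A3 → A6 → A7
  A2 is a fork here and A2 is conditioned on, so the path is blocked at A2.
Path 2: A1 → A5 → A6 → A7
  A5 is a chain here and A5 is conditioned on, so the path is blocked at A5.
Path 3: A1 → A6 → A7
  A6 is a chain and A6 is not conditioned on — no node blocks this path, so it is active.
Path 4: A1 → A4 ← A3 ← A2 → A5 → A6 → A7
  A2 is a fork here and A2 is conditioned on, so the path is blocked at A2.
Path 5: A1 → A4 ← A3 → A6 → A7
  A4 is a collider and A4 is conditioned on, which opens it; A3 is a fork and A3 is not conditioned on; A6 is a chain and A6 is not conditioned on — no node blocks this path, so it is active.
Since the path A1 → A6 → A7 is active, A1 and A7 are not d-separated given {A2, A4, A5}.

No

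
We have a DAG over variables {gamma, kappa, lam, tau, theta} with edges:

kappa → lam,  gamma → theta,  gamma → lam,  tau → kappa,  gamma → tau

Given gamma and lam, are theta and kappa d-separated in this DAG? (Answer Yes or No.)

Enumerating the 2 paths from theta to kappa and testing each for blocking by {gamma, lam}:
Path 1: theta ← gamma → tau → kappa
  gamma is a fork here and gamma is conditioned on, so the path is blocked at gamma.
Path 2: theta ← gamma → lam ← kappa
  gamma is a fork here and gamma is conditioned on, so the path is blocked at gamma.
All paths are blocked; theta ⊥ kappa | {gamma, lam} holds.

Yes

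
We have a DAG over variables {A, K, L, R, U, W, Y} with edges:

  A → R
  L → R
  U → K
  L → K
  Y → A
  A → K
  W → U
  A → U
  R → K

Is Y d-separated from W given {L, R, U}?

We examine all 4 paths between Y and W:
Path 1: Y → A → U ← W
  A is a chain and A is not conditioned on; U is a collider and U is conditioned on, which opens it — no node blocks this path, so it is active.
Path 2: Y → A → K ← U ← W
  K is a collider here and neither K nor any of its descendants is conditioned on, so the collider stays closed — the path is blocked at K.
Path 3: Y → A → R ← L → K ← U ← W
  L is a fork here and L is conditioned on, so the path is blocked at L.
Path 4: Y → A → R → K ← U ← W
  R is a chain here and R is conditioned on, so the path is blocked at R.
Since the path Y → A → U ← W is active, Y and W are not d-separated given {L, R, U}.

No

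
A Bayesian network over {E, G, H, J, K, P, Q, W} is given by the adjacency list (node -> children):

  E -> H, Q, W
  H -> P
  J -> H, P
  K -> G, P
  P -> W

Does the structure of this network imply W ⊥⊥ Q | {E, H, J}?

Yes

Enumerating the 3 paths from W to Q and testing each for blocking by {E, H, J}:
  1. W ← P ← J → H ← E → Q — P:chain[open]; J:fork[blocks]; H:collider[open]; E:fork[blocks] ⇒ blocked
  2. W ← P ← H ← E → Q — P:chain[open]; H:chain[blocks]; E:fork[blocks] ⇒ blocked
  3. W ← E → Q — E:fork[blocks] ⇒ blocked
Since every path is blocked, d-separation holds.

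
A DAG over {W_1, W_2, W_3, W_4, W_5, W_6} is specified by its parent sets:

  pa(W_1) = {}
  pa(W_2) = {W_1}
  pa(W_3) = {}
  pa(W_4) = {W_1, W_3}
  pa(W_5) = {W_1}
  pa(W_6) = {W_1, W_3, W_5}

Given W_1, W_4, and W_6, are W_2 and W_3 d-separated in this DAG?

There are 3 undirected paths between W_2 and W_3; checking each against the conditioning set {W_1, W_4, W_6}:
Path 1: W_2 ← W_1 → W_6 ← W_3
  W_1 is a fork here and W_1 is conditioned on, so the path is blocked at W_1.
Path 2: W_2 ← W_1 → W_4 ← W_3
  W_1 is a fork here and W_1 is conditioned on, so the path is blocked at W_1.
Path 3: W_2 ← W_1 → W_5 → W_6 ← W_3
  W_1 is a fork here and W_1 is conditioned on, so the path is blocked at W_1.
Since every path is blocked, d-separation holds.

Yes — W_2 and W_3 are d-separated given {W_1, W_4, W_6}.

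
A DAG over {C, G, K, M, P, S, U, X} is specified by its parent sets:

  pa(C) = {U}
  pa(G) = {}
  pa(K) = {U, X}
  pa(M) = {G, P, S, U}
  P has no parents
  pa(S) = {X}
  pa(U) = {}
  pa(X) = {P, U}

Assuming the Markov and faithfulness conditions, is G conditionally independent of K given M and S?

No

6 paths connect G and K; each must be blocked for d-separation to hold:
Path 1: G → M ← S ← X → K
  S is a chain here and S is conditioned on, so the path is blocked at S.
Path 2: G → M ← S ← X ← U → K
  S is a chain here and S is conditioned on, so the path is blocked at S.
Path 3: G → M ← P → X → K
  M is a collider and M is conditioned on, which opens it; P is a fork and P is not conditioned on; X is a chain and X is not conditioned on — no node blocks this path, so it is active.
Path 4: G → M ← P → X ← U → K
  M is a collider and M is conditioned on, which opens it; P is a fork and P is not conditioned on; X is a collider and its descendant S is conditioned on, which opens it; U is a fork and U is not conditioned on — no node blocks this path, so it is active.
Path 5: G → M ← U → K
  M is a collider and M is conditioned on, which opens it; U is a fork and U is not conditioned on — no node blocks this path, so it is active.
Path 6: G → M ← U → X → K
  M is a collider and M is conditioned on, which opens it; U is a fork and U is not conditioned on; X is a chain and X is not conditioned on — no node blocks this path, so it is active.
Because an active path exists, G and K are not d-separated.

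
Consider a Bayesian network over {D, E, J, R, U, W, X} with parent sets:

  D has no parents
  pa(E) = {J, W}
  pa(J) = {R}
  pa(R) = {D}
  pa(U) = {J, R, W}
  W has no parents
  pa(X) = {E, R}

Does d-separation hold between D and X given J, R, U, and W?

Yes — D and X are d-separated given {J, R, U, W}.

There are 5 undirected paths between D and X; checking each against the conditioning set {J, R, U, W}:
Path 1: D → R → J → E → X
  R is a chain here and R is conditioned on, so the path is blocked at R.
Path 2: D → R → J → U ← W → E → X
  R is a chain here and R is conditioned on, so the path is blocked at R.
Path 3: D → R → X
  R is a chain here and R is conditioned on, so the path is blocked at R.
Path 4: D → R → U ← J → E → X
  R is a chain here and R is conditioned on, so the path is blocked at R.
Path 5: D → R → U ← W → E → X
  R is a chain here and R is conditioned on, so the path is blocked at R.
Every path is blocked, so D and X are d-separated given {J, R, U, W}.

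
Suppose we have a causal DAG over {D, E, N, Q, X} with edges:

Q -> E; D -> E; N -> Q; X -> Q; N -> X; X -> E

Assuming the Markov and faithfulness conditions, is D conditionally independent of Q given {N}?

Yes

3 paths connect D and Q; each must be blocked for d-separation to hold:
Path 1: D → E ← X → Q
  E is a collider here and neither E nor any of its descendants is conditioned on, so the collider stays closed — the path is blocked at E.
Path 2: D → E ← X ← N → Q
  E is a collider here and neither E nor any of its descendants is conditioned on, so the collider stays closed — the path is blocked at E.
Path 3: D → E ← Q
  E is a collider here and neither E nor any of its descendants is conditioned on, so the collider stays closed — the path is blocked at E.
All paths are blocked; D ⊥ Q | {N} holds.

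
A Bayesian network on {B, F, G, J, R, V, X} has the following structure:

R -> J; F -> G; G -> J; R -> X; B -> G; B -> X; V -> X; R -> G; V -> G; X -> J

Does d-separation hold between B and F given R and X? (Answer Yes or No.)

There are 6 undirected paths between B and F; checking each against the conditioning set {R, X}:
  1. B → X → J ← G ← F — X:chain[blocks]; J:collider[blocks]; G:chain[open] ⇒ blocked
  2. B → X → J ← R → G ← F — X:chain[blocks]; J:collider[blocks]; R:fork[blocks]; G:collider[blocks] ⇒ blocked
  3. B → X ← R → G ← F — X:collider[open]; R:fork[blocks]; G:collider[blocks] ⇒ blocked
  4. B → X ← R → J ← G ← F — X:collider[open]; R:fork[blocks]; J:collider[blocks]; G:chain[open] ⇒ blocked
  5. B → X ← V → G ← F — X:collider[open]; V:fork[open]; G:collider[blocks] ⇒ blocked
  6. B → G ← F — G:collider[blocks] ⇒ blocked
Every path is blocked, so B and F are d-separated given {R, X}.

Yes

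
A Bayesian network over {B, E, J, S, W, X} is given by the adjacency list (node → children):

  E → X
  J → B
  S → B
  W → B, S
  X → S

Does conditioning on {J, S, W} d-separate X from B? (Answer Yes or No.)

There are 2 undirected paths between X and B; checking each against the conditioning set {J, S, W}:
Path 1: X → S ← W → B
  W is a fork here and W is conditioned on, so the path is blocked at W.
Path 2: X → S → B
  S is a chain here and S is conditioned on, so the path is blocked at S.
Since every path is blocked, d-separation holds.

Yes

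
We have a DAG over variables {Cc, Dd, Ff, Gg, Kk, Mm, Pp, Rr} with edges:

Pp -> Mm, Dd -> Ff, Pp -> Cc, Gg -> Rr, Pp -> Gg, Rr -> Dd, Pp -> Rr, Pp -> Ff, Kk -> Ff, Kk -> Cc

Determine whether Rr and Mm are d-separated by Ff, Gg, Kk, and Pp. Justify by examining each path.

Yes

Enumerating the 4 paths from Rr to Mm and testing each for blocking by {Ff, Gg, Kk, Pp}:
Path 1: Rr → Dd → Ff ← Pp → Mm
  Pp is a fork here and Pp is conditioned on, so the path is blocked at Pp.
Path 2: Rr → Dd → Ff ← Kk → Cc ← Pp → Mm
  Kk is a fork here and Kk is conditioned on, so the path is blocked at Kk.
Path 3: Rr ← Pp → Mm
  Pp is a fork here and Pp is conditioned on, so the path is blocked at Pp.
Path 4: Rr ← Gg ← Pp → Mm
  Gg is a chain here and Gg is conditioned on, so the path is blocked at Gg.
Every path is blocked, so Rr and Mm are d-separated given {Ff, Gg, Kk, Pp}.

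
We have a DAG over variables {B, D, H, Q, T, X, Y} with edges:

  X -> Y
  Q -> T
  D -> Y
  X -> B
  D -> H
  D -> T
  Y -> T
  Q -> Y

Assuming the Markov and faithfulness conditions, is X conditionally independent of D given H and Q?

3 paths connect X and D; each must be blocked for d-separation to hold:
Path 1: X → Y ← Q → T ← D
  Y is a collider here and neither Y nor any of its descendants is conditioned on, so the collider stays closed — the path is blocked at Y.
Path 2: X → Y ← D
  Y is a collider here and neither Y nor any of its descendants is conditioned on, so the collider stays closed — the path is blocked at Y.
Path 3: X → Y → T ← D
  T is a collider here and neither T nor any of its descendants is conditioned on, so the collider stays closed — the path is blocked at T.
Every path is blocked, so X and D are d-separated given {H, Q}.

Yes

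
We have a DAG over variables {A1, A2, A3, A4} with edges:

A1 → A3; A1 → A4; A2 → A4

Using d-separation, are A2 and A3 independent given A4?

Only one path connects A2 and A3:
Path 1: A2 → A4 ← A1 → A3
  A4 is a collider and A4 is conditioned on, which opens it; A1 is a fork and A1 is not conditioned on — no node blocks this path, so it is active.
Because an active path exists, A2 and A3 are not d-separated.

No — A2 and A3 are not d-separated given {A4}.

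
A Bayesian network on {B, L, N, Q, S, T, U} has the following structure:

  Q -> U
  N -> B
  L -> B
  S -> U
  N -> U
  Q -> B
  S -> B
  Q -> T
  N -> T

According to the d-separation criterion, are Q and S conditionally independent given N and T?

Yes

We examine all 6 paths between Q and S:
  1. Q → T ← N → U ← S — T:collider[open]; N:fork[blocks]; U:collider[blocks] ⇒ blocked
  2. Q → T ← N → B ← S — T:collider[open]; N:fork[blocks]; B:collider[blocks] ⇒ blocked
  3. Q → U ← S — U:collider[blocks] ⇒ blocked
  4. Q → U ← N → B ← S — U:collider[blocks]; N:fork[blocks]; B:collider[blocks] ⇒ blocked
  5. Q → B ← S — B:collider[blocks] ⇒ blocked
  6. Q → B ← N → U ← S — B:collider[blocks]; N:fork[blocks]; U:collider[blocks] ⇒ blocked
Since every path is blocked, d-separation holds.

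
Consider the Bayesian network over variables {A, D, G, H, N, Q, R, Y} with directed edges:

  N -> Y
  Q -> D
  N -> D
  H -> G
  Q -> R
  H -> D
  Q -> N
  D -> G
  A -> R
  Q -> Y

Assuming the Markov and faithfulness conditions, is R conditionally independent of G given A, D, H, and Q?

Enumerating the 6 paths from R to G and testing each for blocking by {A, D, H, Q}:
Path 1: R ← Q → N → D ← H → G
  Q is a fork here and Q is conditioned on, so the path is blocked at Q.
Path 2: R ← Q → N → D → G
  Q is a fork here and Q is conditioned on, so the path is blocked at Q.
Path 3: R ← Q → Y ← N → D ← H → G
  Q is a fork here and Q is conditioned on, so the path is blocked at Q.
Path 4: R ← Q → Y ← N → D → G
  Q is a fork here and Q is conditioned on, so the path is blocked at Q.
Path 5: R ← Q → D ← H → G
  Q is a fork here and Q is conditioned on, so the path is blocked at Q.
Path 6: R ← Q → D → G
  Q is a fork here and Q is conditioned on, so the path is blocked at Q.
Every path is blocked, so R and G are d-separated given {A, D, H, Q}.

Yes — R and G are d-separated given {A, D, H, Q}.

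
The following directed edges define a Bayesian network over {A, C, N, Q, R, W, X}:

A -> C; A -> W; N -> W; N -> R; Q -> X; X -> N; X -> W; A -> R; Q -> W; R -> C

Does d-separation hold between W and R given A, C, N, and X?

Enumerating the 5 paths from W to R and testing each for blocking by {A, C, N, X}:
Path 1: W ← A → R
  A is a fork here and A is conditioned on, so the path is blocked at A.
Path 2: W ← A → C ← R
  A is a fork here and A is conditioned on, so the path is blocked at A.
Path 3: W ← Q → X → N → R
  X is a chain here and X is conditioned on, so the path is blocked at X.
Path 4: W ← N → R
  N is a fork here and N is conditioned on, so the path is blocked at N.
Path 5: W ← X → N → R
  X is a fork here and X is conditioned on, so the path is blocked at X.
Since every path is blocked, d-separation holds.

Yes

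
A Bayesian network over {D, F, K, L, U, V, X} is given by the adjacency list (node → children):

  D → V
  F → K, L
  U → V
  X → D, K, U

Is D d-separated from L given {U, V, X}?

Yes

Enumerating the 2 paths from D to L and testing each for blocking by {U, V, X}:
  1. D ← X → K ← F → L — X:fork[blocks]; K:collider[blocks]; F:fork[open] ⇒ blocked
  2. D → V ← U ← X → K ← F → L — V:collider[open]; U:chain[blocks]; X:fork[blocks]; K:collider[blocks]; F:fork[open] ⇒ blocked
All paths are blocked; D ⊥ L | {U, V, X} holds.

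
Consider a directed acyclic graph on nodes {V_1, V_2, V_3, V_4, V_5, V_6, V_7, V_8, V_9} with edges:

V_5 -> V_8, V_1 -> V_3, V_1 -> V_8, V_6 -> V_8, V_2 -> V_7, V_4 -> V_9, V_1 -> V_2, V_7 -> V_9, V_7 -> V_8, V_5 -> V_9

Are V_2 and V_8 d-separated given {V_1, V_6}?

No

There are 3 undirected paths between V_2 and V_8; checking each against the conditioning set {V_1, V_6}:
  1. V_2 → V_7 → V_9 ← V_5 → V_8 — V_7:chain[open]; V_9:collider[blocks]; V_5:fork[open] ⇒ blocked
  2. V_2 → V_7 → V_8 — V_7:chain[open] ⇒ active
  3. V_2 ← V_1 → V_8 — V_1:fork[blocks] ⇒ blocked
Because an active path exists, V_2 and V_8 are not d-separated.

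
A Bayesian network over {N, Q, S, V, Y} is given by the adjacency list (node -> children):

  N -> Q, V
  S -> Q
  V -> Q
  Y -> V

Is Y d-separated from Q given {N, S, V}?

Enumerating the 2 paths from Y to Q and testing each for blocking by {N, S, V}:
Path 1: Y → V → Q
  V is a chain here and V is conditioned on, so the path is blocked at V.
Path 2: Y → V ← N → Q
  N is a fork here and N is conditioned on, so the path is blocked at N.
Every path is blocked, so Y and Q are d-separated given {N, S, V}.

Yes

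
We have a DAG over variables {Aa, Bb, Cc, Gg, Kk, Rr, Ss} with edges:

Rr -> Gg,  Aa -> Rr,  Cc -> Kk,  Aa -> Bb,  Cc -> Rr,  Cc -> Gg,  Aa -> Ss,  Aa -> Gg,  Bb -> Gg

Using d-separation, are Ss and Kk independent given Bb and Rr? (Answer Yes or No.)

There are 6 undirected paths between Ss and Kk; checking each against the conditioning set {Bb, Rr}:
  1. Ss ← Aa → Rr ← Cc → Kk — Aa:fork[open]; Rr:collider[open]; Cc:fork[open] ⇒ active
  2. Ss ← Aa → Rr → Gg ← Cc → Kk — Aa:fork[open]; Rr:chain[blocks]; Gg:collider[blocks]; Cc:fork[open] ⇒ blocked
  3. Ss ← Aa → Gg ← Cc → Kk — Aa:fork[open]; Gg:collider[blocks]; Cc:fork[open] ⇒ blocked
  4. Ss ← Aa → Gg ← Rr ← Cc → Kk — Aa:fork[open]; Gg:collider[blocks]; Rr:chain[blocks]; Cc:fork[open] ⇒ blocked
  5. Ss ← Aa → Bb → Gg ← Cc → Kk — Aa:fork[open]; Bb:chain[blocks]; Gg:collider[blocks]; Cc:fork[open] ⇒ blocked
  6. Ss ← Aa → Bb → Gg ← Rr ← Cc → Kk — Aa:fork[open]; Bb:chain[blocks]; Gg:collider[blocks]; Rr:chain[blocks]; Cc:fork[open] ⇒ blocked
Since the path Ss ← Aa → Rr ← Cc → Kk is active, Ss and Kk are not d-separated given {Bb, Rr}.

No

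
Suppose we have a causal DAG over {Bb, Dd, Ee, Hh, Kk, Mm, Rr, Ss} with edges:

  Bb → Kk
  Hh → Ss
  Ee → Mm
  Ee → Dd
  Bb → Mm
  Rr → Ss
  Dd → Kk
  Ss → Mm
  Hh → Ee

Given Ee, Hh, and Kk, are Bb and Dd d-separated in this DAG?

No

3 paths connect Bb and Dd; each must be blocked for d-separation to hold:
Path 1: Bb → Mm ← Ee → Dd
  Mm is a collider here and neither Mm nor any of its descendants is conditioned on, so the collider stays closed — the path is blocked at Mm.
Path 2: Bb → Mm ← Ss ← Hh → Ee → Dd
  Mm is a collider here and neither Mm nor any of its descendants is conditioned on, so the collider stays closed — the path is blocked at Mm.
Path 3: Bb → Kk ← Dd
  Kk is a collider and Kk is conditioned on, which opens it — no node blocks this path, so it is active.
Since the path Bb → Kk ← Dd is active, Bb and Dd are not d-separated given {Ee, Hh, Kk}.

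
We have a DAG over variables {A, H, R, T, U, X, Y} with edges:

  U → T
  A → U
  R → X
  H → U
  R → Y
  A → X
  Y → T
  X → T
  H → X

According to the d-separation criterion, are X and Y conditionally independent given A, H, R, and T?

No — X and Y are not d-separated given {A, H, R, T}.

4 paths connect X and Y; each must be blocked for d-separation to hold:
Path 1: X ← H → U → T ← Y
  H is a fork here and H is conditioned on, so the path is blocked at H.
Path 2: X → T ← Y
  T is a collider and T is conditioned on, which opens it — no node blocks this path, so it is active.
Path 3: X ← A → U → T ← Y
  A is a fork here and A is conditioned on, so the path is blocked at A.
Path 4: X ← R → Y
  R is a fork here and R is conditioned on, so the path is blocked at R.
Since the path X → T ← Y is active, X and Y are not d-separated given {A, H, R, T}.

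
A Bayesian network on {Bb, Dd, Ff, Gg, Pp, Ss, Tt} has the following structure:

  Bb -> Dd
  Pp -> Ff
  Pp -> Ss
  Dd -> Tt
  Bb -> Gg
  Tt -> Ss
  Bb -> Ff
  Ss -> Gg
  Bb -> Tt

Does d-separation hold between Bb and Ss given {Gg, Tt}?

No

Enumerating the 4 paths from Bb to Ss and testing each for blocking by {Gg, Tt}:
Path 1: Bb → Gg ← Ss
  Gg is a collider and Gg is conditioned on, which opens it — no node blocks this path, so it is active.
Path 2: Bb → Tt → Ss
  Tt is a chain here and Tt is conditioned on, so the path is blocked at Tt.
Path 3: Bb → Dd → Tt → Ss
  Tt is a chain here and Tt is conditioned on, so the path is blocked at Tt.
Path 4: Bb → Ff ← Pp → Ss
  Ff is a collider here and neither Ff nor any of its descendants is conditioned on, so the collider stays closed — the path is blocked at Ff.
Because an active path exists, Bb and Ss are not d-separated.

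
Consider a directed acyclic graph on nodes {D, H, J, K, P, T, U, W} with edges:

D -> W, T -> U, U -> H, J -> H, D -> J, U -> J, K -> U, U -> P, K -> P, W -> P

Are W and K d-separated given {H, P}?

No — W and K are not d-separated given {H, P}.

We examine all 6 paths between W and K:
Path 1: W ← D → J ← U → P ← K
  D is a fork and D is not conditioned on; J is a collider and its descendant H is conditioned on, which opens it; U is a fork and U is not conditioned on; P is a collider and P is conditioned on, which opens it — no node blocks this path, so it is active.
Path 2: W ← D → J ← U ← K
  D is a fork and D is not conditioned on; J is a collider and its descendant H is conditioned on, which opens it; U is a chain and U is not conditioned on — no node blocks this path, so it is active.
Path 3: W ← D → J → H ← U → P ← K
  D is a fork and D is not conditioned on; J is a chain and J is not conditioned on; H is a collider and H is conditioned on, which opens it; U is a fork and U is not conditioned on; P is a collider and P is conditioned on, which opens it — no node blocks this path, so it is active.
Path 4: W ← D → J → H ← U ← K
  D is a fork and D is not conditioned on; J is a chain and J is not conditioned on; H is a collider and H is conditioned on, which opens it; U is a chain and U is not conditioned on — no node blocks this path, so it is active.
Path 5: W → P ← U ← K
  P is a collider and P is conditioned on, which opens it; U is a chain and U is not conditioned on — no node blocks this path, so it is active.
Path 6: W → P ← K
  P is a collider and P is conditioned on, which opens it — no node blocks this path, so it is active.
Because an active path exists, W and K are not d-separated.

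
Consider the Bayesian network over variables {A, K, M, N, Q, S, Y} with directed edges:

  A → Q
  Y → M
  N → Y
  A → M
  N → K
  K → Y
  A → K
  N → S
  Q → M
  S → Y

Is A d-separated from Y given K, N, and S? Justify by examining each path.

Yes

We examine all 5 paths between A and Y:
Path 1: A → Q → M ← Y
  M is a collider here and neither M nor any of its descendants is conditioned on, so the collider stays closed — the path is blocked at M.
Path 2: A → K ← N → S → Y
  N is a fork here and N is conditioned on, so the path is blocked at N.
Path 3: A → K ← N → Y
  N is a fork here and N is conditioned on, so the path is blocked at N.
Path 4: A → K → Y
  K is a chain here and K is conditioned on, so the path is blocked at K.
Path 5: A → M ← Y
  M is a collider here and neither M nor any of its descendants is conditioned on, so the collider stays closed — the path is blocked at M.
Since every path is blocked, d-separation holds.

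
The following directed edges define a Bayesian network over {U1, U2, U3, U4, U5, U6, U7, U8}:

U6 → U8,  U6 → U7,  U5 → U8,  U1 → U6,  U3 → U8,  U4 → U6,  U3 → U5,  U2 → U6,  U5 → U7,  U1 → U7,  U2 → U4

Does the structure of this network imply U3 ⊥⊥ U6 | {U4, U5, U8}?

There are 6 undirected paths between U3 and U6; checking each against the conditioning set {U4, U5, U8}:
Path 1: U3 → U8 ← U5 → U7 ← U6
  U5 is a fork here and U5 is conditioned on, so the path is blocked at U5.
Path 2: U3 → U8 ← U5 → U7 ← U1 → U6
  U5 is a fork here and U5 is conditioned on, so the path is blocked at U5.
Path 3: U3 → U8 ← U6
  U8 is a collider and U8 is conditioned on, which opens it — no node blocks this path, so it is active.
Path 4: U3 → U5 → U8 ← U6
  U5 is a chain here and U5 is conditioned on, so the path is blocked at U5.
Path 5: U3 → U5 → U7 ← U6
  U5 is a chain here and U5 is conditioned on, so the path is blocked at U5.
Path 6: U3 → U5 → U7 ← U1 → U6
  U5 is a chain here and U5 is conditioned on, so the path is blocked at U5.
At least one path is unblocked, so d-separation fails.

No — U3 and U6 are not d-separated given {U4, U5, U8}.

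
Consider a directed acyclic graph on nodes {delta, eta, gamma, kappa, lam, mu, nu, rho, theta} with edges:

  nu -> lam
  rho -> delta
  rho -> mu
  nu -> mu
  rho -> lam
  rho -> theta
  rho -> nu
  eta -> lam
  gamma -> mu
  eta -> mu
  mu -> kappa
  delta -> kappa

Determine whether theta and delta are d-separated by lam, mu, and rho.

Enumerating the 6 paths from theta to delta and testing each for blocking by {lam, mu, rho}:
Path 1: theta ← rho → delta
  rho is a fork here and rho is conditioned on, so the path is blocked at rho.
Path 2: theta ← rho → mu → kappa ← delta
  rho is a fork here and rho is conditioned on, so the path is blocked at rho.
Path 3: theta ← rho → lam ← eta → mu → kappa ← delta
  rho is a fork here and rho is conditioned on, so the path is blocked at rho.
Path 4: theta ← rho → lam ← nu → mu → kappa ← delta
  rho is a fork here and rho is conditioned on, so the path is blocked at rho.
Path 5: theta ← rho → nu → mu → kappa ← delta
  rho is a fork here and rho is conditioned on, so the path is blocked at rho.
Path 6: theta ← rho → nu → lam ← eta → mu → kappa ← delta
  rho is a fork here and rho is conditioned on, so the path is blocked at rho.
Since every path is blocked, d-separation holds.

Yes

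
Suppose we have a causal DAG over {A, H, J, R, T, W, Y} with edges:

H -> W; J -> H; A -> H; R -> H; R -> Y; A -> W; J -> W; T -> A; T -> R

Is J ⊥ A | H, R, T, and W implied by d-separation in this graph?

No

There are 6 undirected paths between J and A; checking each against the conditioning set {H, R, T, W}:
Path 1: J → W ← A
  W is a collider and W is conditioned on, which opens it — no node blocks this path, so it is active.
Path 2: J → W ← H ← R ← T → A
  H is a chain here and H is conditioned on, so the path is blocked at H.
Path 3: J → W ← H ← A
  H is a chain here and H is conditioned on, so the path is blocked at H.
Path 4: J → H → W ← A
  H is a chain here and H is conditioned on, so the path is blocked at H.
Path 5: J → H ← R ← T → A
  R is a chain here and R is conditioned on, so the path is blocked at R.
Path 6: J → H ← A
  H is a collider and H is conditioned on, which opens it — no node blocks this path, so it is active.
Since the path J → W ← A is active, J and A are not d-separated given {H, R, T, W}.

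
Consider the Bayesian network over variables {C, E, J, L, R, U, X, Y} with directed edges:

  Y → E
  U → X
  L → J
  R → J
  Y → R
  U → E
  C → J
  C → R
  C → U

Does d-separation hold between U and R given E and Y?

There are 3 undirected paths between U and R; checking each against the conditioning set {E, Y}:
  1. U ← C → J ← R — C:fork[open]; J:collider[blocks] ⇒ blocked
  2. U ← C → R — C:fork[open] ⇒ active
  3. U → E ← Y → R — E:collider[open]; Y:fork[blocks] ⇒ blocked
At least one path is unblocked, so d-separation fails.

No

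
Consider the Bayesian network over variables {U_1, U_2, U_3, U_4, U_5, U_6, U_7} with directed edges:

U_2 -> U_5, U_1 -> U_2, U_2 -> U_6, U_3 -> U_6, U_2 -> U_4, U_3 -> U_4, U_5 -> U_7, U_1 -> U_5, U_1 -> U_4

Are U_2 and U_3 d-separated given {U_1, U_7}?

We examine all 4 paths between U_2 and U_3:
Path 1: U_2 → U_5 ← U_1 → U_4 ← U_3
  U_1 is a fork here and U_1 is conditioned on, so the path is blocked at U_1.
Path 2: U_2 → U_4 ← U_3
  U_4 is a collider here and neither U_4 nor any of its descendants is conditioned on, so the collider stays closed — the path is blocked at U_4.
Path 3: U_2 ← U_1 → U_4 ← U_3
  U_1 is a fork here and U_1 is conditioned on, so the path is blocked at U_1.
Path 4: U_2 → U_6 ← U_3
  U_6 is a collider here and neither U_6 nor any of its descendants is conditioned on, so the collider stays closed — the path is blocked at U_6.
Every path is blocked, so U_2 and U_3 are d-separated given {U_1, U_7}.

Yes — U_2 and U_3 are d-separated given {U_1, U_7}.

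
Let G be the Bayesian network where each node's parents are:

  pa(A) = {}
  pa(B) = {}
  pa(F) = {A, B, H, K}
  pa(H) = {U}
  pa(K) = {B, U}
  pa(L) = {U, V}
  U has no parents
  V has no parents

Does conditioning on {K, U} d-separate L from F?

Yes — L and F are d-separated given {K, U}.

There are 3 undirected paths between L and F; checking each against the conditioning set {K, U}:
Path 1: L ← U → K ← B → F
  U is a fork here and U is conditioned on, so the path is blocked at U.
Path 2: L ← U → K → F
  U is a fork here and U is conditioned on, so the path is blocked at U.
Path 3: L ← U → H → F
  U is a fork here and U is conditioned on, so the path is blocked at U.
Since every path is blocked, d-separation holds.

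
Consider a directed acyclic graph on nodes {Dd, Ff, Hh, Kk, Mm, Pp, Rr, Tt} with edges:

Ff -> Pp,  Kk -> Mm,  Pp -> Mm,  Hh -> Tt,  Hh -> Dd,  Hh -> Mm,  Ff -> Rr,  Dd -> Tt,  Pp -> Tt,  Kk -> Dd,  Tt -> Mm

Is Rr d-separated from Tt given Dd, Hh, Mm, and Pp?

We examine all 6 paths between Rr and Tt:
Path 1: Rr ← Ff → Pp → Mm ← Hh → Tt
  Pp is a chain here and Pp is conditioned on, so the path is blocked at Pp.
Path 2: Rr ← Ff → Pp → Mm ← Hh → Dd → Tt
  Pp is a chain here and Pp is conditioned on, so the path is blocked at Pp.
Path 3: Rr ← Ff → Pp → Mm ← Kk → Dd ← Hh → Tt
  Pp is a chain here and Pp is conditioned on, so the path is blocked at Pp.
Path 4: Rr ← Ff → Pp → Mm ← Kk → Dd → Tt
  Pp is a chain here and Pp is conditioned on, so the path is blocked at Pp.
Path 5: Rr ← Ff → Pp → Mm ← Tt
  Pp is a chain here and Pp is conditioned on, so the path is blocked at Pp.
Path 6: Rr ← Ff → Pp → Tt
  Pp is a chain here and Pp is conditioned on, so the path is blocked at Pp.
Since every path is blocked, d-separation holds.

Yes — Rr and Tt are d-separated given {Dd, Hh, Mm, Pp}.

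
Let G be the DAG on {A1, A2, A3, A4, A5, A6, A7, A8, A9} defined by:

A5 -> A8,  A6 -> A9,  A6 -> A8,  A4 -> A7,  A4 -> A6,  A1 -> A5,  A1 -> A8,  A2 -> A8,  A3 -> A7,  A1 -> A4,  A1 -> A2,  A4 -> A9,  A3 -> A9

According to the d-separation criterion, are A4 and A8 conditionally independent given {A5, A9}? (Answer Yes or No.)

6 paths connect A4 and A8; each must be blocked for d-separation to hold:
Path 1: A4 → A6 → A8
  A6 is a chain and A6 is not conditioned on — no node blocks this path, so it is active.
Path 2: A4 → A9 ← A6 → A8
  A9 is a collider and A9 is conditioned on, which opens it; A6 is a fork and A6 is not conditioned on — no node blocks this path, so it is active.
Path 3: A4 → A7 ← A3 → A9 ← A6 → A8
  A7 is a collider here and neither A7 nor any of its descendants is conditioned on, so the collider stays closed — the path is blocked at A7.
Path 4: A4 ← A1 → A5 → A8
  A5 is a chain here and A5 is conditioned on, so the path is blocked at A5.
Path 5: A4 ← A1 → A8
  A1 is a fork and A1 is not conditioned on — no node blocks this path, so it is active.
Path 6: A4 ← A1 → A2 → A8
  A1 is a fork and A1 is not conditioned on; A2 is a chain and A2 is not conditioned on — no node blocks this path, so it is active.
Because an active path exists, A4 and A8 are not d-separated.

No — A4 and A8 are not d-separated given {A5, A9}.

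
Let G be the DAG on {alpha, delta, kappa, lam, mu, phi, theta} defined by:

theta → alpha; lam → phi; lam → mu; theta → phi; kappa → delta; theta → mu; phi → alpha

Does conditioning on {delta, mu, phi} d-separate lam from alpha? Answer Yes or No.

No — lam and alpha are not d-separated given {delta, mu, phi}.

Enumerating the 4 paths from lam to alpha and testing each for blocking by {delta, mu, phi}:
Path 1: lam → phi ← theta → alpha
  phi is a collider and phi is conditioned on, which opens it; theta is a fork and theta is not conditioned on — no node blocks this path, so it is active.
Path 2: lam → phi → alpha
  phi is a chain here and phi is conditioned on, so the path is blocked at phi.
Path 3: lam → mu ← theta → phi → alpha
  phi is a chain here and phi is conditioned on, so the path is blocked at phi.
Path 4: lam → mu ← theta → alpha
  mu is a collider and mu is conditioned on, which opens it; theta is a fork and theta is not conditioned on — no node blocks this path, so it is active.
Since the path lam → phi ← theta → alpha is active, lam and alpha are not d-separated given {delta, mu, phi}.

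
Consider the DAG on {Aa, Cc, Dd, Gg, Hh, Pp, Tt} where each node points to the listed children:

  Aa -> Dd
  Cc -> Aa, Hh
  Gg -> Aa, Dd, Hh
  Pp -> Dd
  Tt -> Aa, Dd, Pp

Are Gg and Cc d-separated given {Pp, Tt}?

We examine all 5 paths between Gg and Cc:
Path 1: Gg → Dd ← Aa ← Cc
  Dd is a collider here and neither Dd nor any of its descendants is conditioned on, so the collider stays closed — the path is blocked at Dd.
Path 2: Gg → Dd ← Pp ← Tt → Aa ← Cc
  Dd is a collider here and neither Dd nor any of its descendants is conditioned on, so the collider stays closed — the path is blocked at Dd.
Path 3: Gg → Dd ← Tt → Aa ← Cc
  Dd is a collider here and neither Dd nor any of its descendants is conditioned on, so the collider stays closed — the path is blocked at Dd.
Path 4: Gg → Aa ← Cc
  Aa is a collider here and neither Aa nor any of its descendants is conditioned on, so the collider stays closed — the path is blocked at Aa.
Path 5: Gg → Hh ← Cc
  Hh is a collider here and neither Hh nor any of its descendants is conditioned on, so the collider stays closed — the path is blocked at Hh.
Every path is blocked, so Gg and Cc are d-separated given {Pp, Tt}.

Yes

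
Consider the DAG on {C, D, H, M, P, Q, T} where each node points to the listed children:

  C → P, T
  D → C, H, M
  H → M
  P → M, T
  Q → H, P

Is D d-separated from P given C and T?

Yes

We examine all 6 paths between D and P:
Path 1: D → H ← Q → P
  H is a collider here and neither H nor any of its descendants is conditioned on, so the collider stays closed — the path is blocked at H.
Path 2: D → H → M ← P
  M is a collider here and neither M nor any of its descendants is conditioned on, so the collider stays closed — the path is blocked at M.
Path 3: D → M ← H ← Q → P
  M is a collider here and neither M nor any of its descendants is conditioned on, so the collider stays closed — the path is blocked at M.
Path 4: D → M ← P
  M is a collider here and neither M nor any of its descendants is conditioned on, so the collider stays closed — the path is blocked at M.
Path 5: D → C → T ← P
  C is a chain here and C is conditioned on, so the path is blocked at C.
Path 6: D → C → P
  C is a chain here and C is conditioned on, so the path is blocked at C.
All paths are blocked; D ⊥ P | {C, T} holds.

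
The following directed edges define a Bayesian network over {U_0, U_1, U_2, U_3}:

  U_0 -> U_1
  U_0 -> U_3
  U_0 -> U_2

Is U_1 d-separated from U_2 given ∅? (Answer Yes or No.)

No — U_1 and U_2 are not d-separated given ∅.

The only undirected path from U_1 to U_2 is:
Path 1: U_1 ← U_0 → U_2
  U_0 is a fork and U_0 is not conditioned on — no node blocks this path, so it is active.
Since the path U_1 ← U_0 → U_2 is active, U_1 and U_2 are not d-separated given ∅.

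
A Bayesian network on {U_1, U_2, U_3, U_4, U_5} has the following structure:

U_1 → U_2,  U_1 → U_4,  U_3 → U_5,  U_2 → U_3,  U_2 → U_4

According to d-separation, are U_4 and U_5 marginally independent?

No — U_4 and U_5 are not d-separated given ∅.

Enumerating the 2 paths from U_4 to U_5 and testing each for blocking by ∅:
Path 1: U_4 ← U_1 → U_2 → U_3 → U_5
  U_1 is a fork and U_1 is not conditioned on; U_2 is a chain and U_2 is not conditioned on; U_3 is a chain and U_3 is not conditioned on — no node blocks this path, so it is active.
Path 2: U_4 ← U_2 → U_3 → U_5
  U_2 is a fork and U_2 is not conditioned on; U_3 is a chain and U_3 is not conditioned on — no node blocks this path, so it is active.
At least one path is unblocked, so d-separation fails.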